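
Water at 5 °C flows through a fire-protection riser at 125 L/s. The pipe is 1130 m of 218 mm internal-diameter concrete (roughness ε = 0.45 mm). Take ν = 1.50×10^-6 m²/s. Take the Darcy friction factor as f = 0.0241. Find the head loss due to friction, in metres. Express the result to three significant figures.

V = 4Q/(πD²) = 4·0.125/(π·0.218²) = 3.349 m/s
h_f = f(L/D)V²/(2g) = 0.02410·(1130/0.218)·3.349²/(2·9.81) = 71.41 m

h_f ≈ 71.4 m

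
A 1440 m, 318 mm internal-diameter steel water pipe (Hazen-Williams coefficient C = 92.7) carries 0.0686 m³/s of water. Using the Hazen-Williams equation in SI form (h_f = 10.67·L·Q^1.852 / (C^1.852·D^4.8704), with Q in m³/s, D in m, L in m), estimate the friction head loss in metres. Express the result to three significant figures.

h_f = 10.67·1440·0.0686^1.852 / (92.7^1.852·0.318^4.8704) = 6.483 m

h_f ≈ 6.48 m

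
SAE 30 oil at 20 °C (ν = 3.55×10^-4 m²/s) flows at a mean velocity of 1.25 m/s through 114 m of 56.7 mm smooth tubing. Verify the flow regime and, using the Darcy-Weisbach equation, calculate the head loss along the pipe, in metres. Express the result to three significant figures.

h_f ≈ 51.3 m

Re = VD/ν = 1.25·0.05670/3.55×10^-4 = 200 → laminar (Re < 2300)
f = 64/Re = 0.3206
h_f = f(L/D)V²/(2g) = 0.3206·(114/0.05670)·1.25²/(2·9.81) = 51.33 m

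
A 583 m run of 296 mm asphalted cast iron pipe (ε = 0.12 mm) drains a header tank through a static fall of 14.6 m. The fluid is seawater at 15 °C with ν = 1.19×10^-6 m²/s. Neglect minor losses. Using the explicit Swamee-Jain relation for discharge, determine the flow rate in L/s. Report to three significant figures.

Q ≈ 203 L/s

Swamee-Jain (Type II): Q = -0.965·√(gD⁵h_f/L)·ln[ε/(3.7D) + √(3.17ν²L/(gD³h_f))]
√(gD⁵h_f/L) = √(9.81·0.296⁵·14.6/583) = 0.02363
ε/(3.7D) = 1.10×10^-4; √(3.17ν²L/(gD³h_f)) = 2.65×10^-5
Q = -0.965·0.02363·ln(1.361×10^-4) = 0.2030 m³/s
Check: V = 2.95 m/s, Re = 7.34×10^5, f = 0.01683, h_f = 14.7 m ≈ 14.6 m ✓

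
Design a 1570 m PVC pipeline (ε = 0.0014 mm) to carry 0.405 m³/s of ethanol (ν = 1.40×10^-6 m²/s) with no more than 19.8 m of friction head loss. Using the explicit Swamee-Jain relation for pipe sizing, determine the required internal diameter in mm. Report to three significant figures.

Swamee-Jain (Type III): D = 0.66·[ε^1.25·(LQ²/(gh_f))^4.75 + ν·Q^9.4·(L/(gh_f))^5.2]^0.04
LQ²/(gh_f) = 1.326; L/(gh_f) = 8.083
Term 1 = ε^1.25·(…)^4.75 = 1.84×10^-7; Term 2 = ν·Q^9.4·(…)^5.2 = 1.50×10^-5
D = 0.66·(1.84×10^-7 + 1.50×10^-5)^0.04 = 0.4234 m = 423 mm
Check: V = 2.88 m/s, Re = 8.70×10^5, f = 0.01196, h_f = 18.7 m ≈ 19.8 m ✓

D ≈ 423 mm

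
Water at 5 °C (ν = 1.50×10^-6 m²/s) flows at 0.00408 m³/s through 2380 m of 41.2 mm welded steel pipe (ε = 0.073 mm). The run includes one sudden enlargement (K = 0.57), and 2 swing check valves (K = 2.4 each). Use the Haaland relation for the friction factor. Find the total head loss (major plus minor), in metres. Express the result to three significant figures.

V = 4Q/(πD²) = 3.060 m/s; V²/2g = 0.4774 m
Re = 8.41×10^4, ε/D = 0.00177 → f = 0.02463 (Haaland)
Major: h_f = f(L/D)·V²/2g = 0.02463·57767·0.4774 = 679.3 m
Minor: ΣK = 5.37; h_m = ΣK·V²/2g = 2.563 m
Total H_L = 679.3 + 2.563 = 681.9 m

H_L ≈ 682 m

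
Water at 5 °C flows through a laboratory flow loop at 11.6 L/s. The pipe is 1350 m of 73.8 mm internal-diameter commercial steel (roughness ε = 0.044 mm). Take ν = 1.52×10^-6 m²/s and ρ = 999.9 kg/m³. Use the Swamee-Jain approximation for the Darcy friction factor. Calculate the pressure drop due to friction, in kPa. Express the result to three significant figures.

Δp ≈ 1360 kPa

V = 4Q/(πD²) = 4·0.0116/(π·0.0738²) = 2.712 m/s
Re = VD/ν = 2.712·0.0738/1.52×10^-6 = 1.32×10^5 → turbulent
ε/D = 0.044/73.8 = 5.96×10^-4
Swamee-Jain: f = 0.02019
h_f = f(L/D)V²/(2g) = 0.02019·(1350/0.0738)·2.712²/(2·9.81) = 138.4 m
Δp = ρg·h_f = 999.9·9.81·138.4 = 1358 kPa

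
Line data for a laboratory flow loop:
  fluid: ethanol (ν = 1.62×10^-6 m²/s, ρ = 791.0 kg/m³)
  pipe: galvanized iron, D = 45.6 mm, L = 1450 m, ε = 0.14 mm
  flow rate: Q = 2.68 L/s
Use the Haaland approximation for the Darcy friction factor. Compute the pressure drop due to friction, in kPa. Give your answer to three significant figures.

Δp ≈ 974 kPa

V = 4Q/(πD²) = 4·0.00268/(π·0.0456²) = 1.641 m/s
Re = VD/ν = 1.641·0.0456/1.62×10^-6 = 4.62×10^4 → turbulent
ε/D = 0.14/45.6 = 0.00307
Haaland: f = 0.02876
h_f = f(L/D)V²/(2g) = 0.02876·(1450/0.0456)·1.641²/(2·9.81) = 125.5 m
Δp = ρg·h_f = 791.0·9.81·125.5 = 973.9 kPa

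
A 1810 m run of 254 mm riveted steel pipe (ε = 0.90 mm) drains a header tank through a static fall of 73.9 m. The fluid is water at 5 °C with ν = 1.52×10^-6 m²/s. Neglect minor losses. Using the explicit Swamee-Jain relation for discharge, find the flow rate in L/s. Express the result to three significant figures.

Q ≈ 137 L/s

Swamee-Jain (Type II): Q = -0.965·√(gD⁵h_f/L)·ln[ε/(3.7D) + √(3.17ν²L/(gD³h_f))]
√(gD⁵h_f/L) = √(9.81·0.254⁵·73.9/1810) = 0.02058
ε/(3.7D) = 9.58×10^-4; √(3.17ν²L/(gD³h_f)) = 3.34×10^-5
Q = -0.965·0.02058·ln(9.911×10^-4) = 0.1374 m³/s
Check: V = 2.71 m/s, Re = 4.53×10^5, f = 0.02781, h_f = 74.2 m ≈ 73.9 m ✓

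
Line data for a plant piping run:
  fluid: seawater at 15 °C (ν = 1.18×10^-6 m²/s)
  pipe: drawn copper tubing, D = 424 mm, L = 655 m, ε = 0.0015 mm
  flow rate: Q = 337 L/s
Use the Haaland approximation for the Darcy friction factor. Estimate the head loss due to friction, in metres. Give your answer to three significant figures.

V = 4Q/(πD²) = 4·0.337/(π·0.424²) = 2.387 m/s
Re = VD/ν = 2.387·0.424/1.18×10^-6 = 8.58×10^5 → turbulent
ε/D = 0.0015/424 = 3.54×10^-6
Haaland: f = 0.01194
h_f = f(L/D)V²/(2g) = 0.01194·(655/0.424)·2.387²/(2·9.81) = 5.357 m

h_f ≈ 5.36 m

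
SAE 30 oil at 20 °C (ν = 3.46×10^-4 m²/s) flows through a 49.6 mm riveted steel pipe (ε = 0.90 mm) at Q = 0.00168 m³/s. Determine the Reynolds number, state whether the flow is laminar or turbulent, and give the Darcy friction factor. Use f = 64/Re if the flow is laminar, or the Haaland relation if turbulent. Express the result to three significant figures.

Re ≈ 125; laminar; f = 64/Re ≈ 0.513

V = 4Q/(πD²) = 0.8695 m/s
Re = VD/ν = 0.8695·0.0496/3.46×10^-4 = 125
Re < 2300 → laminar → f = 64/Re = 0.5135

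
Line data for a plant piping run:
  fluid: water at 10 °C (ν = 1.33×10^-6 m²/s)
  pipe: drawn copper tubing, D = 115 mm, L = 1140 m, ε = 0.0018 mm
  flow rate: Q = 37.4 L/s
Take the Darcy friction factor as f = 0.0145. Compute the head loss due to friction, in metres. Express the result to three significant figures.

h_f ≈ 95.0 m

V = 4Q/(πD²) = 4·0.0374/(π·0.115²) = 3.601 m/s
h_f = f(L/D)V²/(2g) = 0.01450·(1140/0.115)·3.601²/(2·9.81) = 94.98 m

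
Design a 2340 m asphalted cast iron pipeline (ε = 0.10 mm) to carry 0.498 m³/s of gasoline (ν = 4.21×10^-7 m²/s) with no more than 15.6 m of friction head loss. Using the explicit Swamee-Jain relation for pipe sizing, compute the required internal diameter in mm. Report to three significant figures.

Swamee-Jain (Type III): D = 0.66·[ε^1.25·(LQ²/(gh_f))^4.75 + ν·Q^9.4·(L/(gh_f))^5.2]^0.04
LQ²/(gh_f) = 3.792; L/(gh_f) = 15.29
Term 1 = ε^1.25·(…)^4.75 = 0.00562; Term 2 = ν·Q^9.4·(…)^5.2 = 8.65×10^-4
D = 0.66·(0.00562 + 8.65×10^-4)^0.04 = 0.5395 m = 540 mm
Check: V = 2.18 m/s, Re = 2.79×10^6, f = 0.01399, h_f = 14.7 m ≈ 15.6 m ✓

D ≈ 540 mm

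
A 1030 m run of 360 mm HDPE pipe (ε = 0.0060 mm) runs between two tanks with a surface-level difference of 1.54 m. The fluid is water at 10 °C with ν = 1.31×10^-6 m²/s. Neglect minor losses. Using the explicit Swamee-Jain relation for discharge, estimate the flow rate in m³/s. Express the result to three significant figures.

Q ≈ 0.0843 m³/s

Swamee-Jain (Type II): Q = -0.965·√(gD⁵h_f/L)·ln[ε/(3.7D) + √(3.17ν²L/(gD³h_f))]
√(gD⁵h_f/L) = √(9.81·0.360⁵·1.54/1030) = 0.009417
ε/(3.7D) = 4.50×10^-6; √(3.17ν²L/(gD³h_f)) = 8.92×10^-5
Q = -0.965·0.009417·ln(9.366×10^-5) = 0.08430 m³/s
Check: V = 0.828 m/s, Re = 2.28×10^5, f = 0.01531, h_f = 1.53 m ≈ 1.54 m ✓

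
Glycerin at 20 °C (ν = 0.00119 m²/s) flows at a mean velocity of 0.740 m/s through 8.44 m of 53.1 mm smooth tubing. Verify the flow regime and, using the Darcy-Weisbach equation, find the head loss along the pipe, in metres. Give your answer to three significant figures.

h_f ≈ 8.60 m

Re = VD/ν = 0.740·0.05310/0.00119 = 33.0 → laminar (Re < 2300)
f = 64/Re = 1.938
h_f = f(L/D)V²/(2g) = 1.938·(8.44/0.05310)·0.740²/(2·9.81) = 8.598 m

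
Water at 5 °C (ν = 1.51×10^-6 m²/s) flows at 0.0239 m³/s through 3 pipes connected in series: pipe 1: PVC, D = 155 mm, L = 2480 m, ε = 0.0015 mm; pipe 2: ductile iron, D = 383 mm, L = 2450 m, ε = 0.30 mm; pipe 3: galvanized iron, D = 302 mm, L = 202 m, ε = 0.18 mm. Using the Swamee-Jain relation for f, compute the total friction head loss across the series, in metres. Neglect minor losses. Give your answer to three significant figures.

H ≈ 22.6 m

Pipe 1: V = 1.267 m/s, Re = 1.30×10^5, ε/D = 9.68×10^-6, f = 0.01699, h_1 = f(L/D)V²/2g = 22.23 m
Pipe 2: V = 0.2074 m/s, Re = 5.26×10^4, ε/D = 7.83×10^-4, f = 0.02336, h_2 = f(L/D)V²/2g = 0.3277 m
Pipe 3: V = 0.3337 m/s, Re = 6.67×10^4, ε/D = 5.96×10^-4, f = 0.02196, h_3 = f(L/D)V²/2g = 0.08333 m
Series → Q common, losses add: H = Σh = 22.64 m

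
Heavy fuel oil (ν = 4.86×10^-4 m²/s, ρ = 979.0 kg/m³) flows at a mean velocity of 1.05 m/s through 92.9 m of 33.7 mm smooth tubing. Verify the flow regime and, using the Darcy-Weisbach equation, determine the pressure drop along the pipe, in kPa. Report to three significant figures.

Δp ≈ 1310 kPa

Re = VD/ν = 1.05·0.03370/4.86×10^-4 = 72.8 → laminar (Re < 2300)
f = 64/Re = 0.8790
h_f = f(L/D)V²/(2g) = 0.8790·(92.9/0.03370)·1.05²/(2·9.81) = 136.2 m
Δp = ρg·h_f = 979.0·9.81·136.2 = 1308 kPa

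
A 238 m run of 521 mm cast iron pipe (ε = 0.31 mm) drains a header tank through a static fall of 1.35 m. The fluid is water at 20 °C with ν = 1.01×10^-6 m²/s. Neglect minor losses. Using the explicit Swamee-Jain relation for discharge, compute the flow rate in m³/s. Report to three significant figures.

Q ≈ 0.384 m³/s

Swamee-Jain (Type II): Q = -0.965·√(gD⁵h_f/L)·ln[ε/(3.7D) + √(3.17ν²L/(gD³h_f))]
√(gD⁵h_f/L) = √(9.81·0.521⁵·1.35/238) = 0.04622
ε/(3.7D) = 1.61×10^-4; √(3.17ν²L/(gD³h_f)) = 2.03×10^-5
Q = -0.965·0.04622·ln(1.811×10^-4) = 0.3843 m³/s
Check: V = 1.80 m/s, Re = 9.30×10^5, f = 0.01795, h_f = 1.36 m ≈ 1.35 m ✓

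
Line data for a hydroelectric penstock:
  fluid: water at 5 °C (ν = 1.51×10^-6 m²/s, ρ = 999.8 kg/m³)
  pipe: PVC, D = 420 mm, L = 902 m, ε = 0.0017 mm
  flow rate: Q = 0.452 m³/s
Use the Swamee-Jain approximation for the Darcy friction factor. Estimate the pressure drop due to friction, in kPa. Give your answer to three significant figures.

V = 4Q/(πD²) = 4·0.452/(π·0.420²) = 3.262 m/s
Re = VD/ν = 3.262·0.420/1.51×10^-6 = 9.07×10^5 → turbulent
ε/D = 0.0017/420 = 4.05×10^-6
Swamee-Jain: f = 0.01189
h_f = f(L/D)V²/(2g) = 0.01189·(902/0.420)·3.262²/(2·9.81) = 13.86 m
Δp = ρg·h_f = 999.8·9.81·13.86 = 135.9 kPa

Δp ≈ 136 kPa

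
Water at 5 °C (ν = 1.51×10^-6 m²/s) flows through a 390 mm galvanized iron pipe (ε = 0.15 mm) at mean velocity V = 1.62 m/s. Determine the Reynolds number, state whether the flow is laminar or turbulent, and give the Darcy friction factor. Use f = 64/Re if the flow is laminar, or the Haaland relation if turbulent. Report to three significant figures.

Re ≈ 4.18×10^5; turbulent; f ≈ 0.0170

Re = VD/ν = 1.620·0.390/1.51×10^-6 = 4.18×10^5
Re > 4000 → turbulent; ε/D = 3.85×10^-4
Haaland: f = 0.01697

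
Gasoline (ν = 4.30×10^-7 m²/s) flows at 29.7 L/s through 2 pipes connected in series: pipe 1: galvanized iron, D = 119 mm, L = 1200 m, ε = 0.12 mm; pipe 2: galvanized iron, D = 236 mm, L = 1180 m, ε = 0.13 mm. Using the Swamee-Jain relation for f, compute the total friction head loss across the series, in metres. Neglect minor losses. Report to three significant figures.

H ≈ 76.1 m

Pipe 1: V = 2.670 m/s, Re = 7.39×10^5, ε/D = 0.00101, f = 0.02019, h_1 = f(L/D)V²/2g = 73.98 m
Pipe 2: V = 0.6790 m/s, Re = 3.73×10^5, ε/D = 5.51×10^-4, f = 0.01837, h_2 = f(L/D)V²/2g = 2.158 m
Series → Q common, losses add: H = Σh = 76.14 m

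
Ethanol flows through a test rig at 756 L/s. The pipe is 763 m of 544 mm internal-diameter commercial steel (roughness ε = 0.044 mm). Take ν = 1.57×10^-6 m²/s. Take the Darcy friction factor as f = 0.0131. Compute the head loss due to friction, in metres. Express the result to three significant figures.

V = 4Q/(πD²) = 4·0.756/(π·0.544²) = 3.253 m/s
h_f = f(L/D)V²/(2g) = 0.01310·(763/0.544)·3.253²/(2·9.81) = 9.908 m

h_f ≈ 9.91 m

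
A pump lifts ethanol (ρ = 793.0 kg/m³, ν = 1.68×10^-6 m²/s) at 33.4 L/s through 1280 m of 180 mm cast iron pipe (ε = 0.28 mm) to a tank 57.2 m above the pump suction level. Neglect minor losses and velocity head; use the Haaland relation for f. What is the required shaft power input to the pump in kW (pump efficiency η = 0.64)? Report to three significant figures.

P_shaft ≈ 29.1 kW

V = 4Q/(πD²) = 1.313 m/s; Re = 1.41×10^5; ε/D = 0.00156; f = 0.02326
h_f = f(L/D)V²/2g = 14.53 m
Total head H = z + h_f = 57.2 + 14.53 = 71.73 m
P_hyd = ρgQH = 793.0·9.81·0.0334·71.73 = 18.64 kW
P_shaft = P_hyd/η = 18.64/0.64 = 29.12 kW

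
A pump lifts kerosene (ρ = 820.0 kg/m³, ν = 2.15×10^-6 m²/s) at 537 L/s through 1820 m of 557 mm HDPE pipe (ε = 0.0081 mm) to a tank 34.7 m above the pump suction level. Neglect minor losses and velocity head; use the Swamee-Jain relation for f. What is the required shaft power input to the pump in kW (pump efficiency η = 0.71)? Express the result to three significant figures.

V = 4Q/(πD²) = 2.204 m/s; Re = 5.71×10^5; ε/D = 1.45×10^-5; f = 0.01304
h_f = f(L/D)V²/2g = 10.54 m
Total head H = z + h_f = 34.7 + 10.54 = 45.24 m
P_hyd = ρgQH = 820.0·9.81·0.537·45.24 = 195.4 kW
P_shaft = P_hyd/η = 195.4/0.71 = 275.3 kW

P_shaft ≈ 275 kW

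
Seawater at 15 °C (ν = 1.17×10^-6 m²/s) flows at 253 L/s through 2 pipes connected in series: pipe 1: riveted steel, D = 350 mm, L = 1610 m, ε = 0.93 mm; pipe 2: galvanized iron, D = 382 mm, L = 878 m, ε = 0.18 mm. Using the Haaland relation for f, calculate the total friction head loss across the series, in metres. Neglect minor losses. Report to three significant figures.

H ≈ 51.1 m

Pipe 1: V = 2.630 m/s, Re = 7.87×10^5, ε/D = 0.00266, f = 0.02552, h_1 = f(L/D)V²/2g = 41.37 m
Pipe 2: V = 2.208 m/s, Re = 7.21×10^5, ε/D = 4.71×10^-4, f = 0.01714, h_2 = f(L/D)V²/2g = 9.784 m
Series → Q common, losses add: H = Σh = 51.15 m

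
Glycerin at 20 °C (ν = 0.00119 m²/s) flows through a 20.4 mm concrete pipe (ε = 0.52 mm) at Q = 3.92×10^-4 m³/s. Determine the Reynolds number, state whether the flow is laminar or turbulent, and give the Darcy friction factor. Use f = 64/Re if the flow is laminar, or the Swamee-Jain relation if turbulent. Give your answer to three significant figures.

Re ≈ 20.6; laminar; f = 64/Re ≈ 3.11

V = 4Q/(πD²) = 1.199 m/s
Re = VD/ν = 1.199·0.0204/0.00119 = 20.6
Re < 2300 → laminar → f = 64/Re = 3.113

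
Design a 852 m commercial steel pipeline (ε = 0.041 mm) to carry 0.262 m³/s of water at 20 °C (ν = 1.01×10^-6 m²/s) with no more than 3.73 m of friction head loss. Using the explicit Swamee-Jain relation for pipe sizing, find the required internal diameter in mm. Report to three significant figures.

D ≈ 451 mm

Swamee-Jain (Type III): D = 0.66·[ε^1.25·(LQ²/(gh_f))^4.75 + ν·Q^9.4·(L/(gh_f))^5.2]^0.04
LQ²/(gh_f) = 1.598; L/(gh_f) = 23.28
Term 1 = ε^1.25·(…)^4.75 = 3.04×10^-5; Term 2 = ν·Q^9.4·(…)^5.2 = 4.42×10^-5
D = 0.66·(3.04×10^-5 + 4.42×10^-5)^0.04 = 0.4513 m = 451 mm
Check: V = 1.64 m/s, Re = 7.32×10^5, f = 0.01377, h_f = 3.55 m ≈ 3.73 m ✓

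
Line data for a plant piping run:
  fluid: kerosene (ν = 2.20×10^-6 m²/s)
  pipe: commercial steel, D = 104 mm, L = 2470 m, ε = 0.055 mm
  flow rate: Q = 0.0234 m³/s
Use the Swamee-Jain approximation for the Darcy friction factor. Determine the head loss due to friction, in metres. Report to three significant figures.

h_f ≈ 183 m

V = 4Q/(πD²) = 4·0.0234/(π·0.104²) = 2.755 m/s
Re = VD/ν = 2.755·0.104/2.20×10^-6 = 1.30×10^5 → turbulent
ε/D = 0.055/104 = 5.29×10^-4
Swamee-Jain: f = 0.01991
h_f = f(L/D)V²/(2g) = 0.01991·(2470/0.104)·2.755²/(2·9.81) = 182.9 m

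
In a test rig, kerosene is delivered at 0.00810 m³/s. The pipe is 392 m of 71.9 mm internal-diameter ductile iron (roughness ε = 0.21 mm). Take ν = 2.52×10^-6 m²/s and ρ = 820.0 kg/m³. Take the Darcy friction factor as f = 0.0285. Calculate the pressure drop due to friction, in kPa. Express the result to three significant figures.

Δp ≈ 254 kPa

V = 4Q/(πD²) = 4·0.00810/(π·0.0719²) = 1.995 m/s
h_f = f(L/D)V²/(2g) = 0.02850·(392/0.0719)·1.995²/(2·9.81) = 31.52 m
Δp = ρg·h_f = 820.0·9.81·31.52 = 253.5 kPa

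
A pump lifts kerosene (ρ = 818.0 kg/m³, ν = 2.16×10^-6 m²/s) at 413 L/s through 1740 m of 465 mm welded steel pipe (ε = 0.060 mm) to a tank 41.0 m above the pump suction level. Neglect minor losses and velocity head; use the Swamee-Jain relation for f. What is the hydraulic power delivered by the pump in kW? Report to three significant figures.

P_hyd ≈ 191 kW

V = 4Q/(πD²) = 2.432 m/s; Re = 5.24×10^5; ε/D = 1.29×10^-4; f = 0.01473
h_f = f(L/D)V²/2g = 16.61 m
Total head H = z + h_f = 41.0 + 16.61 = 57.61 m
P_hyd = ρgQH = 818.0·9.81·0.413·57.61 = 190.9 kW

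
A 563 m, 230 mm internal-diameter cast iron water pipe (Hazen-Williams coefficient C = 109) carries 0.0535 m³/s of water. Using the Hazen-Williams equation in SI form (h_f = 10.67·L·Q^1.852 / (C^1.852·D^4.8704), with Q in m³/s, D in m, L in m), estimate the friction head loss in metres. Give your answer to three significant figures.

h_f = 10.67·563·0.0535^1.852 / (109^1.852·0.230^4.8704) = 5.740 m

h_f ≈ 5.74 m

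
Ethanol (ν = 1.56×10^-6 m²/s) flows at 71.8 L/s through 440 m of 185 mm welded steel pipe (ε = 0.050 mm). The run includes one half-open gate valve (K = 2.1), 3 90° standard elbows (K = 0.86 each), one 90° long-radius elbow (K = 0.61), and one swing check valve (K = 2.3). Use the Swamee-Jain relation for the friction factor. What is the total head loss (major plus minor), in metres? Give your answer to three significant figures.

V = 4Q/(πD²) = 2.671 m/s; V²/2g = 0.3636 m
Re = 3.17×10^5, ε/D = 2.70×10^-4 → f = 0.01676 (Swamee-Jain)
Major: h_f = f(L/D)·V²/2g = 0.01676·2378·0.3636 = 14.50 m
Minor: ΣK = 7.59; h_m = ΣK·V²/2g = 2.760 m
Total H_L = 14.50 + 2.760 = 17.26 m

H_L ≈ 17.3 m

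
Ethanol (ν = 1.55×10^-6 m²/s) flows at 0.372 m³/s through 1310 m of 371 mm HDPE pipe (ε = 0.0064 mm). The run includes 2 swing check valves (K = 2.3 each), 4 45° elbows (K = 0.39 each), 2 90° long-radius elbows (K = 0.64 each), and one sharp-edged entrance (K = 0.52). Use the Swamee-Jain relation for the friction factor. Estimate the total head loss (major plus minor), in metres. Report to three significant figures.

V = 4Q/(πD²) = 3.441 m/s; V²/2g = 0.6035 m
Re = 8.24×10^5, ε/D = 1.73×10^-5 → f = 0.01236 (Swamee-Jain)
Major: h_f = f(L/D)·V²/2g = 0.01236·3531·0.6035 = 26.35 m
Minor: ΣK = 7.96; h_m = ΣK·V²/2g = 4.804 m
Total H_L = 26.35 + 4.804 = 31.15 m

H_L ≈ 31.2 m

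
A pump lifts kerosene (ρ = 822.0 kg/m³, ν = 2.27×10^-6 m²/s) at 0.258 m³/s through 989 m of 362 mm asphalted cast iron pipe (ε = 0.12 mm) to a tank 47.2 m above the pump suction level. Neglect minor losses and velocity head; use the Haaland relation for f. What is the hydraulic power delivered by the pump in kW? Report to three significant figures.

V = 4Q/(πD²) = 2.507 m/s; Re = 4.00×10^5; ε/D = 3.31×10^-4; f = 0.01664
h_f = f(L/D)V²/2g = 14.56 m
Total head H = z + h_f = 47.2 + 14.56 = 61.76 m
P_hyd = ρgQH = 822.0·9.81·0.258·61.76 = 128.5 kW

P_hyd ≈ 128 kW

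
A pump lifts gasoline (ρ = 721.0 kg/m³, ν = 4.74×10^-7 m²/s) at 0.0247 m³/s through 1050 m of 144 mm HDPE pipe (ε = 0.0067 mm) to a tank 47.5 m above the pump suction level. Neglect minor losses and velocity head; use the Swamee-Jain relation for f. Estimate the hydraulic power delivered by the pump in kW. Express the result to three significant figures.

P_hyd ≈ 10.4 kW

V = 4Q/(πD²) = 1.517 m/s; Re = 4.61×10^5; ε/D = 4.65×10^-5; f = 0.01395
h_f = f(L/D)V²/2g = 11.93 m
Total head H = z + h_f = 47.5 + 11.93 = 59.43 m
P_hyd = ρgQH = 721.0·9.81·0.0247·59.43 = 10.38 kW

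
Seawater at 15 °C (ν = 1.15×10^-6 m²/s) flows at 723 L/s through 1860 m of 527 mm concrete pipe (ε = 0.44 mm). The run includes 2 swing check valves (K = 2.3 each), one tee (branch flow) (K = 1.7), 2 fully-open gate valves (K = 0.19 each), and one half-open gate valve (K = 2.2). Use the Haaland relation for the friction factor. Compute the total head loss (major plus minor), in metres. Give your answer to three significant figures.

V = 4Q/(πD²) = 3.315 m/s; V²/2g = 0.5600 m
Re = 1.52×10^6, ε/D = 8.35×10^-4 → f = 0.01904 (Haaland)
Major: h_f = f(L/D)·V²/2g = 0.01904·3529·0.5600 = 37.63 m
Minor: ΣK = 8.88; h_m = ΣK·V²/2g = 4.972 m
Total H_L = 37.63 + 4.972 = 42.60 m

H_L ≈ 42.6 m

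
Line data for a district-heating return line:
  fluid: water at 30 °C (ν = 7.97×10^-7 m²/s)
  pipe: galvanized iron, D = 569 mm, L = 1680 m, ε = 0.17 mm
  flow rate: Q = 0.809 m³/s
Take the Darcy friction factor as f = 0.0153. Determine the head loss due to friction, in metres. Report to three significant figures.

V = 4Q/(πD²) = 4·0.809/(π·0.569²) = 3.182 m/s
h_f = f(L/D)V²/(2g) = 0.01530·(1680/0.569)·3.182²/(2·9.81) = 23.31 m

h_f ≈ 23.3 m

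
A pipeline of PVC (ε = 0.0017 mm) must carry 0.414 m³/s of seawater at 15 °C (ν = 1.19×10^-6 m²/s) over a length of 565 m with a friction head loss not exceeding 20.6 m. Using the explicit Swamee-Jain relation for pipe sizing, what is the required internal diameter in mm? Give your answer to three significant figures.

Swamee-Jain (Type III): D = 0.66·[ε^1.25·(LQ²/(gh_f))^4.75 + ν·Q^9.4·(L/(gh_f))^5.2]^0.04
LQ²/(gh_f) = 0.4792; L/(gh_f) = 2.796
Term 1 = ε^1.25·(…)^4.75 = 1.86×10^-9; Term 2 = ν·Q^9.4·(…)^5.2 = 6.27×10^-8
D = 0.66·(1.86×10^-9 + 6.27×10^-8)^0.04 = 0.3404 m = 340 mm
Check: V = 4.55 m/s, Re = 1.30×10^6, f = 0.01126, h_f = 19.7 m ≈ 20.6 m ✓

D ≈ 340 mm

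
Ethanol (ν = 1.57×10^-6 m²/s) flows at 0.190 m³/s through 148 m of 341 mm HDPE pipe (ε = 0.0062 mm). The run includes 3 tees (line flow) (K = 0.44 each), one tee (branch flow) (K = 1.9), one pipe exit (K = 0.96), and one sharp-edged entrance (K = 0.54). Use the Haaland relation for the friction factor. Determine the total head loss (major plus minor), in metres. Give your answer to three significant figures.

H_L ≈ 2.33 m

V = 4Q/(πD²) = 2.080 m/s; V²/2g = 0.2206 m
Re = 4.52×10^5, ε/D = 1.82×10^-5 → f = 0.01350 (Haaland)
Major: h_f = f(L/D)·V²/2g = 0.01350·434.0·0.2206 = 1.293 m
Minor: ΣK = 4.72; h_m = ΣK·V²/2g = 1.041 m
Total H_L = 1.293 + 1.041 = 2.334 m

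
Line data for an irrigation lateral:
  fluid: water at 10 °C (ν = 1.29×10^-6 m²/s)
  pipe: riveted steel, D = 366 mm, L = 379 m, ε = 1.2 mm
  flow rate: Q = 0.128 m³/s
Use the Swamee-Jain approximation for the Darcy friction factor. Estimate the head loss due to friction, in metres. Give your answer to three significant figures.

V = 4Q/(πD²) = 4·0.128/(π·0.366²) = 1.217 m/s
Re = VD/ν = 1.217·0.366/1.29×10^-6 = 3.45×10^5 → turbulent
ε/D = 1.2/366 = 0.00328
Swamee-Jain: f = 0.02733
h_f = f(L/D)V²/(2g) = 0.02733·(379/0.366)·1.217²/(2·9.81) = 2.135 m

h_f ≈ 2.14 m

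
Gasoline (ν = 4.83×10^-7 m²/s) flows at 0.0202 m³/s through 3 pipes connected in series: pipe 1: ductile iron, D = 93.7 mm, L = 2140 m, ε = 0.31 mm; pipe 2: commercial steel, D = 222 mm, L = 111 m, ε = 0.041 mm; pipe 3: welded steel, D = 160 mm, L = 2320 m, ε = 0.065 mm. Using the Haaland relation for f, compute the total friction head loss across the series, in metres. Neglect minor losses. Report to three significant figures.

Pipe 1: V = 2.929 m/s, Re = 5.68×10^5, ε/D = 0.00331, f = 0.02715, h_1 = f(L/D)V²/2g = 271.3 m
Pipe 2: V = 0.5219 m/s, Re = 2.40×10^5, ε/D = 1.85×10^-4, f = 0.01638, h_2 = f(L/D)V²/2g = 0.1136 m
Pipe 3: V = 1.005 m/s, Re = 3.33×10^5, ε/D = 4.06×10^-4, f = 0.01738, h_3 = f(L/D)V²/2g = 12.96 m
Series → Q common, losses add: H = Σh = 284.3 m

H ≈ 284 m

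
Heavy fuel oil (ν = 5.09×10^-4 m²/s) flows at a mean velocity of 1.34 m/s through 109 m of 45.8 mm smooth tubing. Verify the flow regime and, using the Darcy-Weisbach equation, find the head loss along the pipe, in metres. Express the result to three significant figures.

Re = VD/ν = 1.34·0.04580/5.09×10^-4 = 121 → laminar (Re < 2300)
f = 64/Re = 0.5308
h_f = f(L/D)V²/(2g) = 0.5308·(109/0.04580)·1.34²/(2·9.81) = 115.6 m

h_f ≈ 116 m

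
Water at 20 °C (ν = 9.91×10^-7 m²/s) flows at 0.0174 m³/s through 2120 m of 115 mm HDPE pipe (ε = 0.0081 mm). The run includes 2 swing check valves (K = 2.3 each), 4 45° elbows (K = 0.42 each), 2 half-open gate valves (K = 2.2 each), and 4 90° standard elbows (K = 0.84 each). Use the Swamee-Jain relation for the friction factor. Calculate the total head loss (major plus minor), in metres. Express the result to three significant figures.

H_L ≈ 44.8 m

V = 4Q/(πD²) = 1.675 m/s; V²/2g = 0.1430 m
Re = 1.94×10^5, ε/D = 7.04×10^-5 → f = 0.01623 (Swamee-Jain)
Major: h_f = f(L/D)·V²/2g = 0.01623·18435·0.1430 = 42.79 m
Minor: ΣK = 14.0; h_m = ΣK·V²/2g = 2.008 m
Total H_L = 42.79 + 2.008 = 44.79 m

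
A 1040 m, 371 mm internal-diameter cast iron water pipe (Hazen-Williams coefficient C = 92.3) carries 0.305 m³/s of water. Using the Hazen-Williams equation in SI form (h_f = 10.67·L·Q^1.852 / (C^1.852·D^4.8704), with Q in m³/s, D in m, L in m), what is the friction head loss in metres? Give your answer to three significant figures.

h_f ≈ 35.3 m

h_f = 10.67·1040·0.305^1.852 / (92.3^1.852·0.371^4.8704) = 35.31 m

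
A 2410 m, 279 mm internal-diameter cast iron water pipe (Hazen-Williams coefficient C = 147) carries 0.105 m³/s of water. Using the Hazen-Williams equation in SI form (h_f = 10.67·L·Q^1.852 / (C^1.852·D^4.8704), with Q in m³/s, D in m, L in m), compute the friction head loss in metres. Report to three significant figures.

h_f = 10.67·2410·0.105^1.852 / (147^1.852·0.279^4.8704) = 19.22 m

h_f ≈ 19.2 m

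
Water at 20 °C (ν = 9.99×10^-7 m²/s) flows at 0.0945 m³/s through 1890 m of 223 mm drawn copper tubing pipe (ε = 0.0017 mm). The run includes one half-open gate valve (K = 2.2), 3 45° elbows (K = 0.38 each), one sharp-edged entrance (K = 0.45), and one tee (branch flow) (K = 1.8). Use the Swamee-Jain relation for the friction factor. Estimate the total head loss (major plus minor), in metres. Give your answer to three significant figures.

V = 4Q/(πD²) = 2.420 m/s; V²/2g = 0.2984 m
Re = 5.40×10^5, ε/D = 7.62×10^-6 → f = 0.01304 (Swamee-Jain)
Major: h_f = f(L/D)·V²/2g = 0.01304·8475·0.2984 = 32.98 m
Minor: ΣK = 5.59; h_m = ΣK·V²/2g = 1.668 m
Total H_L = 32.98 + 1.668 = 34.65 m

H_L ≈ 34.6 m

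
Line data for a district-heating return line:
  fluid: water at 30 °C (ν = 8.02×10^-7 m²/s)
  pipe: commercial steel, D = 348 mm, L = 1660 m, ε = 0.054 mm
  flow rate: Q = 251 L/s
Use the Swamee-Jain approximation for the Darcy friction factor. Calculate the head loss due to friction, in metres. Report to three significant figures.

V = 4Q/(πD²) = 4·0.251/(π·0.348²) = 2.639 m/s
Re = VD/ν = 2.639·0.348/8.02×10^-7 = 1.15×10^6 → turbulent
ε/D = 0.054/348 = 1.55×10^-4
Swamee-Jain: f = 0.01413
h_f = f(L/D)V²/(2g) = 0.01413·(1660/0.348)·2.639²/(2·9.81) = 23.92 m

h_f ≈ 23.9 m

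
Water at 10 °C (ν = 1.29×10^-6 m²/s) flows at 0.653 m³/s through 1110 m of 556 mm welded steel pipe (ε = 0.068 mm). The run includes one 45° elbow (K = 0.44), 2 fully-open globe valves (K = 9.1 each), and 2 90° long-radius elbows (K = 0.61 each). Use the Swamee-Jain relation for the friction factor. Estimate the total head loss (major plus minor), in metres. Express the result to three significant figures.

H_L ≈ 17.4 m

V = 4Q/(πD²) = 2.690 m/s; V²/2g = 0.3687 m
Re = 1.16×10^6, ε/D = 1.22×10^-4 → f = 0.01368 (Swamee-Jain)
Major: h_f = f(L/D)·V²/2g = 0.01368·1996·0.3687 = 10.07 m
Minor: ΣK = 19.9; h_m = ΣK·V²/2g = 7.322 m
Total H_L = 10.07 + 7.322 = 17.39 m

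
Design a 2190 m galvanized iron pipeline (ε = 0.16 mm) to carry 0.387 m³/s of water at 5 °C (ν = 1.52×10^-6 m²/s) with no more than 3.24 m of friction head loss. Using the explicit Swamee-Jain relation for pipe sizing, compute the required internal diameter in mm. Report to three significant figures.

Swamee-Jain (Type III): D = 0.66·[ε^1.25·(LQ²/(gh_f))^4.75 + ν·Q^9.4·(L/(gh_f))^5.2]^0.04
LQ²/(gh_f) = 10.32; L/(gh_f) = 68.90
Term 1 = ε^1.25·(…)^4.75 = 1.17; Term 2 = ν·Q^9.4·(…)^5.2 = 0.733
D = 0.66·(1.17 + 0.733)^0.04 = 0.6773 m = 677 mm
Check: V = 1.07 m/s, Re = 4.79×10^5, f = 0.01590, h_f = 3.02 m ≈ 3.24 m ✓

D ≈ 677 mm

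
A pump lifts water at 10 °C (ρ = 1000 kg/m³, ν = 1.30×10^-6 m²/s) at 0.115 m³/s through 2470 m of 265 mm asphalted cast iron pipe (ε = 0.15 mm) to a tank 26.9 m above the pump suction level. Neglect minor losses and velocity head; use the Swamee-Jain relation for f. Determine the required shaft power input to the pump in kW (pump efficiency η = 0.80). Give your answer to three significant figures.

P_shaft ≈ 91.3 kW

V = 4Q/(πD²) = 2.085 m/s; Re = 4.25×10^5; ε/D = 5.66×10^-4; f = 0.01832
h_f = f(L/D)V²/2g = 37.84 m
Total head H = z + h_f = 26.9 + 37.84 = 64.74 m
P_hyd = ρgQH = 1000·9.81·0.115·64.74 = 73.04 kW
P_shaft = P_hyd/η = 73.04/0.80 = 91.30 kW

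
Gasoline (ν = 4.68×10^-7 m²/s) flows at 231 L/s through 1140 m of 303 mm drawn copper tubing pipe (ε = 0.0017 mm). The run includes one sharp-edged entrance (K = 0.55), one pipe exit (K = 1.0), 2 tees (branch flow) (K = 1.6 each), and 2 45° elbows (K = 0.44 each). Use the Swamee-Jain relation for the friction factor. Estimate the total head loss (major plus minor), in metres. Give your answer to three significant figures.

V = 4Q/(πD²) = 3.204 m/s; V²/2g = 0.5231 m
Re = 2.07×10^6, ε/D = 5.61×10^-6 → f = 0.01052 (Swamee-Jain)
Major: h_f = f(L/D)·V²/2g = 0.01052·3762·0.5231 = 20.71 m
Minor: ΣK = 5.63; h_m = ΣK·V²/2g = 2.945 m
Total H_L = 20.71 + 2.945 = 23.66 m

H_L ≈ 23.7 m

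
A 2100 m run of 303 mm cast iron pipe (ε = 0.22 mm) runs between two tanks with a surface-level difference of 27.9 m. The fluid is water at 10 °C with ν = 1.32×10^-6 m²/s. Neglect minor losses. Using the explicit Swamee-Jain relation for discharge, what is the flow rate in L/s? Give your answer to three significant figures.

Swamee-Jain (Type II): Q = -0.965·√(gD⁵h_f/L)·ln[ε/(3.7D) + √(3.17ν²L/(gD³h_f))]
√(gD⁵h_f/L) = √(9.81·0.303⁵·27.9/2100) = 0.01824
ε/(3.7D) = 1.96×10^-4; √(3.17ν²L/(gD³h_f)) = 3.90×10^-5
Q = -0.965·0.01824·ln(2.353×10^-4) = 0.1471 m³/s
Check: V = 2.04 m/s, Re = 4.68×10^5, f = 0.01911, h_f = 28.1 m ≈ 27.9 m ✓

Q ≈ 147 L/s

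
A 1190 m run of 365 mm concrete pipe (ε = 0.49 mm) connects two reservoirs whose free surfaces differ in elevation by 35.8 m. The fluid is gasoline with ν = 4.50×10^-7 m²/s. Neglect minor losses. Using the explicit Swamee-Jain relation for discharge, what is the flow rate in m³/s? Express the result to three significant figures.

Swamee-Jain (Type II): Q = -0.965·√(gD⁵h_f/L)·ln[ε/(3.7D) + √(3.17ν²L/(gD³h_f))]
√(gD⁵h_f/L) = √(9.81·0.365⁵·35.8/1190) = 0.04373
ε/(3.7D) = 3.63×10^-4; √(3.17ν²L/(gD³h_f)) = 6.69×10^-6
Q = -0.965·0.04373·ln(3.695×10^-4) = 0.3335 m³/s
Check: V = 3.19 m/s, Re = 2.59×10^6, f = 0.02126, h_f = 35.9 m ≈ 35.8 m ✓

Q ≈ 0.333 m³/s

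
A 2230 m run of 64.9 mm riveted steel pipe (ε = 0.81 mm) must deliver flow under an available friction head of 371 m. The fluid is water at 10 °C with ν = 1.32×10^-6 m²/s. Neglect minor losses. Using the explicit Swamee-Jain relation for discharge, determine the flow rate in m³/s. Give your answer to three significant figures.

Swamee-Jain (Type II): Q = -0.965·√(gD⁵h_f/L)·ln[ε/(3.7D) + √(3.17ν²L/(gD³h_f))]
√(gD⁵h_f/L) = √(9.81·0.0649⁵·371/2230) = 0.001371
ε/(3.7D) = 0.00337; √(3.17ν²L/(gD³h_f)) = 1.11×10^-4
Q = -0.965·0.001371·ln(0.003484) = 0.007487 m³/s
Check: V = 2.26 m/s, Re = 1.11×10^5, f = 0.04161, h_f = 373 m ≈ 371 m ✓

Q ≈ 0.00749 m³/s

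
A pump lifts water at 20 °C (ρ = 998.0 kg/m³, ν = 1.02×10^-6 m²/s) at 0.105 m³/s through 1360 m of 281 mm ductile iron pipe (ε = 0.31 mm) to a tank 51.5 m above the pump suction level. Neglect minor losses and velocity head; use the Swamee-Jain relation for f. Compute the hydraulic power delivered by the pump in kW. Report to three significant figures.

P_hyd ≈ 68.1 kW

V = 4Q/(πD²) = 1.693 m/s; Re = 4.66×10^5; ε/D = 0.00110; f = 0.02083
h_f = f(L/D)V²/2g = 14.73 m
Total head H = z + h_f = 51.5 + 14.73 = 66.23 m
P_hyd = ρgQH = 998.0·9.81·0.105·66.23 = 68.09 kW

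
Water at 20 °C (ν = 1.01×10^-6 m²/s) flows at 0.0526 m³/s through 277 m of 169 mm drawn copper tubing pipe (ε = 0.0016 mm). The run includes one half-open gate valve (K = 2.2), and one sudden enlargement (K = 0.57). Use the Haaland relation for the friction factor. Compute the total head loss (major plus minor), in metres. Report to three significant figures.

V = 4Q/(πD²) = 2.345 m/s; V²/2g = 0.2803 m
Re = 3.92×10^5, ε/D = 9.47×10^-6 → f = 0.01374 (Haaland)
Major: h_f = f(L/D)·V²/2g = 0.01374·1639·0.2803 = 6.311 m
Minor: ΣK = 2.77; h_m = ΣK·V²/2g = 0.7763 m
Total H_L = 6.311 + 0.7763 = 7.087 m

H_L ≈ 7.09 m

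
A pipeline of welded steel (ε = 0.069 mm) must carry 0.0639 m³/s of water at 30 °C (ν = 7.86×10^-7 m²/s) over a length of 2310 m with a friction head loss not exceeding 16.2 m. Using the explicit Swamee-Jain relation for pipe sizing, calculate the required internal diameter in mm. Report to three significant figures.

Swamee-Jain (Type III): D = 0.66·[ε^1.25·(LQ²/(gh_f))^4.75 + ν·Q^9.4·(L/(gh_f))^5.2]^0.04
LQ²/(gh_f) = 0.05935; L/(gh_f) = 14.54
Term 1 = ε^1.25·(…)^4.75 = 9.38×10^-12; Term 2 = ν·Q^9.4·(…)^5.2 = 5.15×10^-12
D = 0.66·(9.38×10^-12 + 5.15×10^-12)^0.04 = 0.2432 m = 243 mm
Check: V = 1.38 m/s, Re = 4.26×10^5, f = 0.01644, h_f = 15.0 m ≈ 16.2 m ✓

D ≈ 243 mm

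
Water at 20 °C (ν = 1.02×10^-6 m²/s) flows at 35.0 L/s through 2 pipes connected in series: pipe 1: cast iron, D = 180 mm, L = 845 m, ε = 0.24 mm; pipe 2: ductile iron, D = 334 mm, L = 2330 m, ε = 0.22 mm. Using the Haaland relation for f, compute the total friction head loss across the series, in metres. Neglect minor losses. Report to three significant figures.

Pipe 1: V = 1.375 m/s, Re = 2.43×10^5, ε/D = 0.00133, f = 0.02198, h_1 = f(L/D)V²/2g = 9.951 m
Pipe 2: V = 0.3995 m/s, Re = 1.31×10^5, ε/D = 6.59×10^-4, f = 0.02014, h_2 = f(L/D)V²/2g = 1.143 m
Series → Q common, losses add: H = Σh = 11.09 m

H ≈ 11.1 m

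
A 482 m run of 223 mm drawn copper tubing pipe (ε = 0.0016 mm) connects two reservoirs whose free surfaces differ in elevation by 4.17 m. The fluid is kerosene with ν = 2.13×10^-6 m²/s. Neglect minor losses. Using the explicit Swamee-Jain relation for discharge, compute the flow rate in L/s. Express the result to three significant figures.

Swamee-Jain (Type II): Q = -0.965·√(gD⁵h_f/L)·ln[ε/(3.7D) + √(3.17ν²L/(gD³h_f))]
√(gD⁵h_f/L) = √(9.81·0.223⁵·4.17/482) = 0.006841
ε/(3.7D) = 1.94×10^-6; √(3.17ν²L/(gD³h_f)) = 1.24×10^-4
Q = -0.965·0.006841·ln(1.256×10^-4) = 0.05930 m³/s
Check: V = 1.52 m/s, Re = 1.59×10^5, f = 0.01631, h_f = 4.14 m ≈ 4.17 m ✓

Q ≈ 59.3 L/s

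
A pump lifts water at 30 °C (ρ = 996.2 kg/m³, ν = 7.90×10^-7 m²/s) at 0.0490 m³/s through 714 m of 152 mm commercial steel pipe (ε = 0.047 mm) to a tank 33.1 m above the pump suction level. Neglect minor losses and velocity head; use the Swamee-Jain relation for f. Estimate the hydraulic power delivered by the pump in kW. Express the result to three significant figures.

V = 4Q/(πD²) = 2.700 m/s; Re = 5.20×10^5; ε/D = 3.09×10^-4; f = 0.01640
h_f = f(L/D)V²/2g = 28.64 m
Total head H = z + h_f = 33.1 + 28.64 = 61.74 m
P_hyd = ρgQH = 996.2·9.81·0.0490·61.74 = 29.56 kW

P_hyd ≈ 29.6 kW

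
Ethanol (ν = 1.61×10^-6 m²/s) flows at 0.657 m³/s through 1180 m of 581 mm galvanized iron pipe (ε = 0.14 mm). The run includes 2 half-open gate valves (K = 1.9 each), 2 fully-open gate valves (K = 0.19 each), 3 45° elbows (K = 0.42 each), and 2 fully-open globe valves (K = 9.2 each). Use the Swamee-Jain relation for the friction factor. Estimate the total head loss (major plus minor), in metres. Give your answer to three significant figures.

V = 4Q/(πD²) = 2.478 m/s; V²/2g = 0.3130 m
Re = 8.94×10^5, ε/D = 2.41×10^-4 → f = 0.01529 (Swamee-Jain)
Major: h_f = f(L/D)·V²/2g = 0.01529·2031·0.3130 = 9.719 m
Minor: ΣK = 23.8; h_m = ΣK·V²/2g = 7.462 m
Total H_L = 9.719 + 7.462 = 17.18 m

H_L ≈ 17.2 m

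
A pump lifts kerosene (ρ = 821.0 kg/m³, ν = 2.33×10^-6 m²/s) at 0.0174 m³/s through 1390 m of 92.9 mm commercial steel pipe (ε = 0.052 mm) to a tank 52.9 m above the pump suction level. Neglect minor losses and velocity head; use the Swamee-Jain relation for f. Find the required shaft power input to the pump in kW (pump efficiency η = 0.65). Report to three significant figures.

V = 4Q/(πD²) = 2.567 m/s; Re = 1.02×10^5; ε/D = 5.60×10^-4; f = 0.02061
h_f = f(L/D)V²/2g = 103.6 m
Total head H = z + h_f = 52.9 + 103.6 = 156.5 m
P_hyd = ρgQH = 821.0·9.81·0.0174·156.5 = 21.93 kW
P_shaft = P_hyd/η = 21.93/0.65 = 33.74 kW

P_shaft ≈ 33.7 kW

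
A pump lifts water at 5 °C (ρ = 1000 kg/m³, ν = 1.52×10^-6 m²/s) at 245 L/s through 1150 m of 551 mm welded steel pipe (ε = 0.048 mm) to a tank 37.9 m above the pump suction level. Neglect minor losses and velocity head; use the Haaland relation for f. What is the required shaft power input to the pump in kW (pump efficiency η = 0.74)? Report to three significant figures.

P_shaft ≈ 128 kW

V = 4Q/(πD²) = 1.027 m/s; Re = 3.72×10^5; ε/D = 8.71×10^-5; f = 0.01466
h_f = f(L/D)V²/2g = 1.647 m
Total head H = z + h_f = 37.9 + 1.647 = 39.55 m
P_hyd = ρgQH = 1000·9.81·0.245·39.55 = 95.05 kW
P_shaft = P_hyd/η = 95.05/0.74 = 128.4 kW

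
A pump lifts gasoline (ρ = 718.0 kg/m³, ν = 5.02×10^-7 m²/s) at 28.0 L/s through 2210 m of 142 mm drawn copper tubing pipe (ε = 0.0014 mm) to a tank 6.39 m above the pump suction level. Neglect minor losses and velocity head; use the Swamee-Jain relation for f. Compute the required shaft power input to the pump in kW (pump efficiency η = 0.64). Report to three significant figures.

V = 4Q/(πD²) = 1.768 m/s; Re = 5.00×10^5; ε/D = 9.86×10^-6; f = 0.01325
h_f = f(L/D)V²/2g = 32.85 m
Total head H = z + h_f = 6.39 + 32.85 = 39.24 m
P_hyd = ρgQH = 718.0·9.81·0.0280·39.24 = 7.739 kW
P_shaft = P_hyd/η = 7.739/0.64 = 12.09 kW

P_shaft ≈ 12.1 kW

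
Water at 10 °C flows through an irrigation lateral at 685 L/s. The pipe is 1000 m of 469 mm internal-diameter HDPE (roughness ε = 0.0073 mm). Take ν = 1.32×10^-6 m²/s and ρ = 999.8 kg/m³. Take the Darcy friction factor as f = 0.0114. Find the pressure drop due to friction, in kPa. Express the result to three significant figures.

V = 4Q/(πD²) = 4·0.685/(π·0.469²) = 3.965 m/s
h_f = f(L/D)V²/(2g) = 0.01140·(1000/0.469)·3.965²/(2·9.81) = 19.48 m
Δp = ρg·h_f = 999.8·9.81·19.48 = 191.0 kPa

Δp ≈ 191 kPa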